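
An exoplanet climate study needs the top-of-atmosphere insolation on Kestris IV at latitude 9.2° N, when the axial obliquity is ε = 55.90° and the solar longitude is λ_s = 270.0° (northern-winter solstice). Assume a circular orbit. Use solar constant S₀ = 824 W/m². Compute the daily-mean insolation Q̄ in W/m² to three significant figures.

Q̄ ≈ 94.8 W/m²

Solar declination: sin δ = sin ε · sin λ_s = sin 55.90° × sin 270.0° = -0.82806, so δ = -55.900°.
cos H₀ = −tan(+9.2°) tan(-55.900°) = 0.2392, H₀ = 1.3292 rad.
Bracket: H₀ sin φ sin δ + cos φ cos δ sin H₀ = 1.3292×0.15988×-0.82806 + 0.98714×0.56064×0.97097 = -0.175973 + 0.537364 = 0.361391.
Q̄ = (S₀/π) × [bracket] = (824/π) × 0.361391 = 94.79 W/m².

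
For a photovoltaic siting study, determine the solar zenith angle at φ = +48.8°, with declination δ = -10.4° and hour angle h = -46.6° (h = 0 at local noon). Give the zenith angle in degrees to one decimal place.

cos θ_z = sin φ sin δ + cos φ cos δ cos h = -0.135825 + 0.445142 = 0.309317.
θ_z = arccos(0.309317) = 72.0°.

θ_z = 72.0°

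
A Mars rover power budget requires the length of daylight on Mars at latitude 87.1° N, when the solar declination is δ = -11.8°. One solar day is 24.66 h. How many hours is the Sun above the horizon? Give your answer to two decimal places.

0.00 h

cos H₀ = −tan φ · tan δ = 4.1240 ≥ 1, so the Sun never rises (polar night) and H₀ = 0.
Daylight = 2H₀/(2π) × 24.66 h = (0.0000/π) × 24.66 = 0.00 h.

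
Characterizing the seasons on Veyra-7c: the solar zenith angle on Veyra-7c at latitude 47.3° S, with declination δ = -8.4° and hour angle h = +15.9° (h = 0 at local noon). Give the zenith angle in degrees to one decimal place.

cos θ_z = sin ϕ sin δ + cos ϕ cos δ cos h = 0.107359 + 0.645217 = 0.752576.
θ_z = arccos(0.752576) = 41.2°.

θ_z = 41.2°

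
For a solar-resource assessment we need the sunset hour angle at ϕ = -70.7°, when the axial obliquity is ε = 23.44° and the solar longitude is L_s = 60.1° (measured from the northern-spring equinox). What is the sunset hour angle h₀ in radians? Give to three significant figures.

Solar declination: sin δ = sin ε · sin L_s = sin 23.44° × sin 60.1° = 0.34484, so δ = +20.172°.
cos h₀ = −tan ϕ · tan δ = 1.0491 ≥ 1, so the Sun never rises (polar night) and h₀ = 0.

h₀ = 0.00 rad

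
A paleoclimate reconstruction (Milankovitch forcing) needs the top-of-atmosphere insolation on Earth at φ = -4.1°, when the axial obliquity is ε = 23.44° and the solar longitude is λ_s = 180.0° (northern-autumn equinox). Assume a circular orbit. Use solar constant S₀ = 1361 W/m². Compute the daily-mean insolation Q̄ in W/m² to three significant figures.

Q̄ ≈ 432 W/m²

Solar declination: sin δ = sin ε · sin λ_s = sin 23.44° × sin 180.0° = 0.00000, so δ = +0.000°.
cos H₀ = −tan(-4.1°) tan(+0.000°) = 0.0000, H₀ = 1.5708 rad.
Bracket: H₀ sin φ sin δ + cos φ cos δ sin H₀ = 1.5708×-0.07150×0.00000 + 0.99744×1.00000×1.00000 = -0.000000 + 0.997440 = 0.997440.
Q̄ = (S₀/π) × [bracket] = (1361/π) × 0.997440 = 432.1 W/m².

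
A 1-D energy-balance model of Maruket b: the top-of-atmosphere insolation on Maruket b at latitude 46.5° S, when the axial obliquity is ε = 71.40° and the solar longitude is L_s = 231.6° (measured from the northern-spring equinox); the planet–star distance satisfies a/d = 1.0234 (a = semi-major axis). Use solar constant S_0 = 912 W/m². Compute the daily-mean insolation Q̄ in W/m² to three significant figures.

Q̄ ≈ 515 W/m²

Solar declination: sin δ = sin ε · sin L_s = sin 71.40° × sin 231.6° = -0.74276, so δ = -47.967°.
cos h₀ = −tan(-46.5°) tan(-47.967°) = -1.1690 ≤ −1 ⇒ polar day, h₀ = π.
Bracket: h₀ sin ϕ sin δ + cos ϕ cos δ sin h₀ = 3.1416×-0.72537×-0.74276 + 0.68835×0.66956×0.00000 = 1.692618 + 0.000000 = 1.692618.
Inverse-square distance factor (a/d)² = 1.0234² = 1.047348.
Q̄ = (S_0/π) × 1.047348 × [bracket] = (912/π) × 1.047348 × 1.692618 = 514.6 W/m².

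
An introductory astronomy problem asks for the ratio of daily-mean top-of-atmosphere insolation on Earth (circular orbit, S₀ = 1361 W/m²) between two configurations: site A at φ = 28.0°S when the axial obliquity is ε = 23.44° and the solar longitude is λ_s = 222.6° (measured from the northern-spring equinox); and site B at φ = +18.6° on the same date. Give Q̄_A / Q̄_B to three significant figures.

— Configuration A (φ=-28.0°):
Solar declination: sin δ = sin ε · sin λ_s = sin 23.44° × sin 222.6° = -0.26925, so δ = -15.620°.
cos H₀ = −tan(-28.0°) tan(-15.620°) = -0.1487, H₀ = 1.7200 rad.
Bracket: H₀ sin φ sin δ + cos φ cos δ sin H₀ = 1.7200×-0.46947×-0.26925 + 0.88295×0.96307×0.98889 = 0.217416 + 0.840895 = 1.058311.
Q̄ = (S₀/π) × [bracket] = (1361/π) × 1.058311 = 458.48 W/m².
— Configuration B (φ=+18.6°):
cos H₀ = −tan(+18.6°) tan(-15.620°) = 0.0941, H₀ = 1.4766 rad.
Bracket: H₀ sin φ sin δ + cos φ cos δ sin H₀ = 1.4766×0.31896×-0.26925 + 0.94777×0.96307×0.99556 = -0.126810 + 0.908716 = 0.781906.
Q̄ = (S₀/π) × [bracket] = (1361/π) × 0.781906 = 338.74 W/m².
Ratio Q̄_A / Q̄_B = 458.48 / 338.74 = 1.353.

Q̄_A / Q̄_B ≈ 1.35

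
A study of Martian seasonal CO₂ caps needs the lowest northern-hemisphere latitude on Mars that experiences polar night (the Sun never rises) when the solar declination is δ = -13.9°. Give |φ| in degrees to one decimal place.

Polar night requires cos H₀ = −tan φ tan δ ≥ 1, i.e. tan φ tan δ ≤ −1.
The boundary is |tan φ| · |tan δ| = 1, so |φ| = 90° − |δ| = 90° − 13.9° = 76.1° in the northern hemisphere.

|φ| = 76.1°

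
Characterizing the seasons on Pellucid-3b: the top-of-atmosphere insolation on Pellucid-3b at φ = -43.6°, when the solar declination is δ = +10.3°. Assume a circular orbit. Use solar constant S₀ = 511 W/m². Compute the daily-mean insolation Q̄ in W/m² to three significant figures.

Q̄ ≈ 86.1 W/m²

cos H₀ = −tan(-43.6°) tan(+10.300°) = 0.1731, H₀ = 1.3969 rad.
Bracket: H₀ sin φ sin δ + cos φ cos δ sin H₀ = 1.3969×-0.68962×0.17880 + 0.72417×0.98389×0.98491 = -0.172243 + 0.701752 = 0.529509.
Q̄ = (S₀/π) × [bracket] = (511/π) × 0.529509 = 86.13 W/m².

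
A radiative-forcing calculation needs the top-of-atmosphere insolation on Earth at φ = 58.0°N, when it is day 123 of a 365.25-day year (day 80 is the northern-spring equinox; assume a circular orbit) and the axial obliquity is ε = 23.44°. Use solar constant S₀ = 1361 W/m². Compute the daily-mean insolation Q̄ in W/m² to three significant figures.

Q̄ ≈ 398 W/m²

Solar longitude: λ_s = 360° × (123 − 80)/365.25 = 42.382°.
sin δ = sin 23.44° × sin 42.382° = 0.26814, so δ = +15.553°.
cos H₀ = −tan(+58.0°) tan(+15.553°) = -0.4454, H₀ = 2.0324 rad.
Bracket: H₀ sin φ sin δ + cos φ cos δ sin H₀ = 2.0324×0.84805×0.26814 + 0.52992×0.96338×0.89532 = 0.462160 + 0.457074 = 0.919234.
Q̄ = (S₀/π) × [bracket] = (1361/π) × 0.919234 = 398.2 W/m².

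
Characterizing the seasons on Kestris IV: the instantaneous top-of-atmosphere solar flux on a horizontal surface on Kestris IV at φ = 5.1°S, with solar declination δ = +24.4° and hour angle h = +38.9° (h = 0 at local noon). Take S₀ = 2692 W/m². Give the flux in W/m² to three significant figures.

1.80e+03 W/m²

cos θ_z = sin φ sin δ + cos φ cos δ cos h = -0.036723 + 0.705927 = 0.669204.
Flux = S₀ · cos θ_z = 2692 × 0.669204 = 1801 W/m².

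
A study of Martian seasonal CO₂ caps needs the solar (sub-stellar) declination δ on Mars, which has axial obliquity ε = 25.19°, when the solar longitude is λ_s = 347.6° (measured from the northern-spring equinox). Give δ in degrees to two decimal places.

δ = -5.24°

sin δ = sin ε · sin λ_s = sin 25.19° × sin 347.6° = -0.091396.
δ = arcsin(-0.091396) = -5.24°.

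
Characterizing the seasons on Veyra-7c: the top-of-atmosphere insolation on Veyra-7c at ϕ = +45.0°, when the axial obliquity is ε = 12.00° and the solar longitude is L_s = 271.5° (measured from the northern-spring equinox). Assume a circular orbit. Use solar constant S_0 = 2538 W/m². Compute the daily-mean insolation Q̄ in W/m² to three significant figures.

Solar declination: sin δ = sin ε · sin L_s = sin 12.00° × sin 271.5° = -0.20784, so δ = -11.996°.
cos h₀ = −tan(+45.0°) tan(-11.996°) = 0.2125, h₀ = 1.3567 rad.
Bracket: h₀ sin ϕ sin δ + cos ϕ cos δ sin h₀ = 1.3567×0.70711×-0.20784 + 0.70711×0.97816×0.97717 = -0.199388 + 0.675876 = 0.476488.
Q̄ = (S_0/π) × [bracket] = (2538/π) × 0.476488 = 384.9 W/m².

Q̄ ≈ 385 W/m²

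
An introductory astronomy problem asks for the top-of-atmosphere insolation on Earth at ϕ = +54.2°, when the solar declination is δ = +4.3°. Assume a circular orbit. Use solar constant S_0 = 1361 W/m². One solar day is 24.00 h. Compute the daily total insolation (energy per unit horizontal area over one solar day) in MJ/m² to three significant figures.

25.5 MJ/m²

cos h₀ = −tan(+54.2°) tan(+4.300°) = -0.1043, h₀ = 1.6752 rad.
Bracket: h₀ sin ϕ sin δ + cos ϕ cos δ sin h₀ = 1.6752×0.81106×0.07498 + 0.58496×0.99719×0.99455 = 0.101874 + 0.580137 = 0.682011.
Q̄ = (S_0/π) × [bracket] = (1361/π) × 0.682011 = 295.46 W/m².
Daily total = Q̄ × 24.00 h × 3600 s/h = 295.46 × 24.00 × 3600 / 10⁶ = 25.53 MJ/m².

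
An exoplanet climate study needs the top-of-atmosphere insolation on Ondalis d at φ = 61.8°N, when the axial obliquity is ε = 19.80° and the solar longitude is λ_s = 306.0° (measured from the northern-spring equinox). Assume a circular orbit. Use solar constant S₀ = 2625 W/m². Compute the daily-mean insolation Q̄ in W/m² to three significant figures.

Solar declination: sin δ = sin ε · sin λ_s = sin 19.80° × sin 306.0° = -0.27404, so δ = -15.905°.
cos H₀ = −tan(+61.8°) tan(-15.905°) = 0.5314, H₀ = 1.0105 rad.
Bracket: H₀ sin φ sin δ + cos φ cos δ sin H₀ = 1.0105×0.88130×-0.27404 + 0.47255×0.96172×0.84710 = -0.244047 + 0.384974 = 0.140927.
Q̄ = (S₀/π) × [bracket] = (2625/π) × 0.140927 = 117.8 W/m².

Q̄ ≈ 118 W/m²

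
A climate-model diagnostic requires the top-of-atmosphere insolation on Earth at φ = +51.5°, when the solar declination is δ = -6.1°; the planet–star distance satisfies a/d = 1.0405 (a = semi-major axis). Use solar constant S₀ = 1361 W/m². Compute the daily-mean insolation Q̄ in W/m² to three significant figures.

cos H₀ = −tan(+51.5°) tan(-6.100°) = 0.1344, H₀ = 1.4360 rad.
Bracket: H₀ sin φ sin δ + cos φ cos δ sin H₀ = 1.4360×0.78261×-0.10626 + 0.62251×0.99434×0.99093 = -0.119418 + 0.613372 = 0.493954.
Inverse-square distance factor (a/d)² = 1.0405² = 1.082640.
Q̄ = (S₀/π) × 1.082640 × [bracket] = (1361/π) × 1.082640 × 0.493954 = 231.7 W/m².

Q̄ ≈ 232 W/m²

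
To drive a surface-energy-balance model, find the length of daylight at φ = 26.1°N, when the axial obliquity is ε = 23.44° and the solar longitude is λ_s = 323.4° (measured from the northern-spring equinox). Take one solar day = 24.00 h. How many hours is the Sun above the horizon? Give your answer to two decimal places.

11.08 h

Solar declination: sin δ = sin ε · sin λ_s = sin 23.44° × sin 323.4° = -0.23717, so δ = -13.720°.
cos H₀ = −tan φ · tan δ = −tan(+26.1°) × tan(-13.720°) = 0.1196, so H₀ = 1.4509 rad = 83.13°.
Daylight = 2H₀/(2π) × 24.00 h = (1.4509/π) × 24.00 = 11.08 h.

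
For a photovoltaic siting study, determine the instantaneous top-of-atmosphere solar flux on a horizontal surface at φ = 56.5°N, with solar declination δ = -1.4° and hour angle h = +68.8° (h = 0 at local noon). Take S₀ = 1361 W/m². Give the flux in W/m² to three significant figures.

244 W/m²

cos θ_z = sin φ sin δ + cos φ cos δ cos h = -0.020374 + 0.199534 = 0.179160.
Flux = S₀ · cos θ_z = 1361 × 0.179160 = 243.8 W/m².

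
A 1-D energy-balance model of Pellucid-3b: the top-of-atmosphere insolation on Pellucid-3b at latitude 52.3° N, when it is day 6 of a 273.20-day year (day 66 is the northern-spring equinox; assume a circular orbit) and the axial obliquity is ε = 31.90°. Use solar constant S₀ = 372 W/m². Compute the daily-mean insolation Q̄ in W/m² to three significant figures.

Solar longitude: λ_s = 360° × (6 − 66)/273.20 = -79.063°, i.e. -79.063° + 360° = 280.937°.
sin δ = sin 31.90° × sin 280.937° = -0.51884, so δ = -31.254°.
cos H₀ = −tan(+52.3°) tan(-31.254°) = 0.7853, H₀ = 0.6677 rad.
Bracket: H₀ sin φ sin δ + cos φ cos δ sin H₀ = 0.6677×0.79122×-0.51884 + 0.61153×0.85487×0.61916 = -0.274102 + 0.323684 = 0.049582.
Q̄ = (S₀/π) × [bracket] = (372/π) × 0.049582 = 5.871 W/m².

Q̄ ≈ 5.87 W/m²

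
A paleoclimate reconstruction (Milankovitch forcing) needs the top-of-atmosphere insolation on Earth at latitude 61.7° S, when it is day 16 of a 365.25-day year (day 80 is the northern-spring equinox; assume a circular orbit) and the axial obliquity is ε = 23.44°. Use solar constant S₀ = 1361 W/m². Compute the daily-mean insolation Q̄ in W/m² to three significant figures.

Q̄ ≈ 455 W/m²

Solar longitude: λ_s = 360° × (16 − 80)/365.25 = -63.080°, i.e. -63.080° + 360° = 296.920°.
sin δ = sin 23.44° × sin 296.920° = -0.35468, so δ = -20.774°.
cos H₀ = −tan(-61.7°) tan(-20.774°) = -0.7045, H₀ = 2.3525 rad.
Bracket: H₀ sin φ sin δ + cos φ cos δ sin H₀ = 2.3525×-0.88048×-0.35468 + 0.47409×0.93499×0.70968 = 0.734659 + 0.314579 = 1.049238.
Q̄ = (S₀/π) × [bracket] = (1361/π) × 1.049238 = 454.6 W/m².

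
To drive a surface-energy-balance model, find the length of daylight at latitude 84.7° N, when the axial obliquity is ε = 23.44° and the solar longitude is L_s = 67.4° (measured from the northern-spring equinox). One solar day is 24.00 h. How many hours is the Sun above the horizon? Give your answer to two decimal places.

24.00 h

Solar declination: sin δ = sin ε · sin L_s = sin 23.44° × sin 67.4° = 0.36724, so δ = +21.546°.
Sunrise equation: cos h₀ = −tan ϕ · tan δ = -4.2562 ≤ −1, so the Sun never sets (polar day) and h₀ = π.
Daylight = 2h₀/(2π) × 24.00 h = (3.1416/π) × 24.00 = 24.00 h.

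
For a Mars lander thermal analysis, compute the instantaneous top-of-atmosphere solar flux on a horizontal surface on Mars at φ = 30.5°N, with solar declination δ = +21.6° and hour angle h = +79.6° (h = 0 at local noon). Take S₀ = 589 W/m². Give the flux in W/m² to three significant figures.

cos θ_z = sin φ sin δ + cos φ cos δ cos h = 0.186837 + 0.144618 = 0.331455.
Flux = S₀ · cos θ_z = 589 × 0.331455 = 195.2 W/m².

195 W/m²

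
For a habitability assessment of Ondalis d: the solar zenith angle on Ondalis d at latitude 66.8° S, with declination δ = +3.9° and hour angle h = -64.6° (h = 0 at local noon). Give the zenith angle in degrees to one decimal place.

θ_z = 83.9°

cos θ_z = sin ϕ sin δ + cos ϕ cos δ cos h = -0.062515 + 0.168584 = 0.106069.
θ_z = arccos(0.106069) = 83.9°.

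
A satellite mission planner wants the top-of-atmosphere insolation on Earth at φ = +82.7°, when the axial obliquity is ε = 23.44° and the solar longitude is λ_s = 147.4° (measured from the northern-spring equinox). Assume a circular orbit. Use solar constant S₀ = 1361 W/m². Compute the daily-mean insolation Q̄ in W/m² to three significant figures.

Solar declination: sin δ = sin ε · sin λ_s = sin 23.44° × sin 147.4° = 0.21432, so δ = +12.375°.
cos H₀ = −tan(+82.7°) tan(+12.375°) = -1.7128 ≤ −1 ⇒ polar day, H₀ = π.
Bracket: H₀ sin φ sin δ + cos φ cos δ sin H₀ = 3.1416×0.99189×0.21432 + 0.12706×0.97676×0.00000 = 0.667847 + 0.000000 = 0.667847.
Q̄ = (S₀/π) × [bracket] = (1361/π) × 0.667847 = 289.3 W/m².

Q̄ ≈ 289 W/m²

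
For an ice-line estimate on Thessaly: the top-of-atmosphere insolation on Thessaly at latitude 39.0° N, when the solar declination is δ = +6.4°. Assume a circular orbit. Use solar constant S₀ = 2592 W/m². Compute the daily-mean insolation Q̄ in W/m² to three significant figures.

Q̄ ≈ 731 W/m²

cos H₀ = −tan(+39.0°) tan(+6.400°) = -0.0908, H₀ = 1.6618 rad.
Bracket: H₀ sin φ sin δ + cos φ cos δ sin H₀ = 1.6618×0.62932×0.11147 + 0.77715×0.99377×0.99587 = 0.116576 + 0.769119 = 0.885695.
Q̄ = (S₀/π) × [bracket] = (2592/π) × 0.885695 = 730.8 W/m².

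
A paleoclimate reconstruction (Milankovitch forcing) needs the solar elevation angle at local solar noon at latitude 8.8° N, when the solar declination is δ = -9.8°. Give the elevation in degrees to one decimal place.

At local noon the hour angle is zero, so the zenith angle equals |φ − δ| = |+8.8° − (-9.800°)| = 18.600°.
Elevation = 90° − 18.600° = 71.4°.

71.4°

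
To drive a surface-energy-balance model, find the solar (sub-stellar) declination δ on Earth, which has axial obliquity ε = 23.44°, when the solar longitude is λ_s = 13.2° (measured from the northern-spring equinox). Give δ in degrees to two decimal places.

sin δ = sin ε · sin λ_s = sin 23.44° × sin 13.2° = 0.090835.
δ = arcsin(0.090835) = +5.21°.

δ = +5.21°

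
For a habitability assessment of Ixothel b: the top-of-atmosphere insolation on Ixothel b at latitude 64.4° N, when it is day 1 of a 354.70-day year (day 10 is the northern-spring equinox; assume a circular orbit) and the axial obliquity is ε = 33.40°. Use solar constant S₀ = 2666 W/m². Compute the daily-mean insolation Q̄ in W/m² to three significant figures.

Solar longitude: λ_s = 360° × (1 − 10)/354.70 = -9.134°, i.e. -9.134° + 360° = 350.866°.
sin δ = sin 33.40° × sin 350.866° = -0.08739, so δ = -5.013°.
cos H₀ = −tan(+64.4°) tan(-5.013°) = 0.1831, H₀ = 1.3867 rad.
Bracket: H₀ sin φ sin δ + cos φ cos δ sin H₀ = 1.3867×0.90183×-0.08739 + 0.43209×0.99617×0.98309 = -0.109287 + 0.423156 = 0.313869.
Q̄ = (S₀/π) × [bracket] = (2666/π) × 0.313869 = 266.4 W/m².

Q̄ ≈ 266 W/m²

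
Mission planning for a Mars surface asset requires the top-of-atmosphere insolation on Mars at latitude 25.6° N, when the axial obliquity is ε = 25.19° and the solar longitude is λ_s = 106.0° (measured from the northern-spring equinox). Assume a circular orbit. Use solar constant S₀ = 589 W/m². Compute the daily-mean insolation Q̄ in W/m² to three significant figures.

Solar declination: sin δ = sin ε · sin λ_s = sin 25.19° × sin 106.0° = 0.40913, so δ = +24.150°.
cos H₀ = −tan(+25.6°) tan(+24.150°) = -0.2148, H₀ = 1.7873 rad.
Bracket: H₀ sin φ sin δ + cos φ cos δ sin H₀ = 1.7873×0.43209×0.40913 + 0.90183×0.91247×0.97665 = 0.315961 + 0.803678 = 1.119639.
Q̄ = (S₀/π) × [bracket] = (589/π) × 1.119639 = 209.9 W/m².

Q̄ ≈ 210 W/m²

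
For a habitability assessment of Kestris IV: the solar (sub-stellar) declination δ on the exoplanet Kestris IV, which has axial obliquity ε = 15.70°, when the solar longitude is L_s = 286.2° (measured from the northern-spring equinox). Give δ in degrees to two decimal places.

sin δ = sin ε · sin L_s = sin 15.70° × sin 286.2° = -0.259856.
δ = arcsin(-0.259856) = -15.06°.

δ = -15.06°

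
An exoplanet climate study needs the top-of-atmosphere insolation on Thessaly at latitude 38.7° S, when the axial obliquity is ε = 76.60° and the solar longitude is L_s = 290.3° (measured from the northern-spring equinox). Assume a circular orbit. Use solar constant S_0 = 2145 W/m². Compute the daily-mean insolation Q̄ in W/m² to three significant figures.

Solar declination: sin δ = sin ε · sin L_s = sin 76.60° × sin 290.3° = -0.91236, so δ = -65.833°.
cos h₀ = −tan(-38.7°) tan(-65.833°) = -1.7854 ≤ −1 ⇒ polar day, h₀ = π.
Bracket: h₀ sin ϕ sin δ + cos ϕ cos δ sin h₀ = 3.1416×-0.62524×-0.91236 + 0.78043×0.40940×0.00000 = 1.792107 + 0.000000 = 1.792107.
Q̄ = (S_0/π) × [bracket] = (2145/π) × 1.792107 = 1224 W/m².

Q̄ ≈ 1.22e+03 W/m²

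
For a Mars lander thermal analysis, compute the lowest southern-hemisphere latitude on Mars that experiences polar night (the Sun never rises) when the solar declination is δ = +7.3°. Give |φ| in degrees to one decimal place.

|φ| = 82.7°

Polar night requires cos H₀ = −tan φ tan δ ≥ 1, i.e. tan φ tan δ ≤ −1.
The boundary is |tan φ| · |tan δ| = 1, so |φ| = 90° − |δ| = 90° − 7.3° = 82.7° in the southern hemisphere.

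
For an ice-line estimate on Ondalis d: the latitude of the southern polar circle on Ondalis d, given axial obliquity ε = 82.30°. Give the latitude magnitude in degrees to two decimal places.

7.70°

The polar circle is the lowest latitude that experiences at least one full rotation of continuous darkness at the northern-summer solstice; it lies at |ϕ| = 90° − ε = 90° − 82.30° = 7.70°.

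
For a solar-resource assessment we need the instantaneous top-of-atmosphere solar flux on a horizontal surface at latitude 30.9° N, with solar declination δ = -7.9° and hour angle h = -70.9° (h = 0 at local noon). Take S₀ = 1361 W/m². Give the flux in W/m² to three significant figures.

282 W/m²

cos θ_z = sin φ sin δ + cos φ cos δ cos h = -0.070583 + 0.278109 = 0.207526.
Flux = S₀ · cos θ_z = 1361 × 0.207526 = 282.4 W/m².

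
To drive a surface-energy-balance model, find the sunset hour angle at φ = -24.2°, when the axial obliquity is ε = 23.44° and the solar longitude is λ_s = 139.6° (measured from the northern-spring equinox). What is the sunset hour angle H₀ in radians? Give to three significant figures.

H₀ = 1.45 rad

Solar declination: sin δ = sin ε · sin λ_s = sin 23.44° × sin 139.6° = 0.25781, so δ = +14.940°.
cos H₀ = −tan φ · tan δ = −tan(-24.2°) × tan(+14.940°) = 0.1199, so H₀ = 1.4506 rad = 83.11°.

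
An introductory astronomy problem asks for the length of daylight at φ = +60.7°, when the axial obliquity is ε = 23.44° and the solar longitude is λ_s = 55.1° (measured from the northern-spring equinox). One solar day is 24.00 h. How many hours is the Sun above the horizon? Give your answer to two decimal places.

17.06 h

Solar declination: sin δ = sin ε · sin λ_s = sin 23.44° × sin 55.1° = 0.32625, so δ = +19.041°.
cos H₀ = −tan φ · tan δ = −tan(+60.7°) × tan(+19.041°) = -0.6150, so H₀ = 2.2332 rad = 127.95°.
Daylight = 2H₀/(2π) × 24.00 h = (2.2332/π) × 24.00 = 17.06 h.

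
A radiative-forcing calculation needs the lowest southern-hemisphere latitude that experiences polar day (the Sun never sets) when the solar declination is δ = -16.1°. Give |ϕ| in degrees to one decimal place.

Polar day requires cos h₀ = −tan ϕ tan δ ≤ −1, i.e. tan ϕ tan δ ≥ 1.
The boundary is |tan ϕ| · |tan δ| = 1, so |ϕ| = 90° − |δ| = 90° − 16.1° = 73.9° in the southern hemisphere.

|ϕ| = 73.9°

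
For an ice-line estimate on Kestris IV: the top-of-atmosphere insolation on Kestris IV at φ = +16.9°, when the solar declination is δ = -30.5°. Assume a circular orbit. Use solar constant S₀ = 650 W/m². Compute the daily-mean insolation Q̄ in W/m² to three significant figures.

cos H₀ = −tan(+16.9°) tan(-30.500°) = 0.1790, H₀ = 1.3909 rad.
Bracket: H₀ sin φ sin δ + cos φ cos δ sin H₀ = 1.3909×0.29070×-0.50754 + 0.95681×0.86163×0.98386 = -0.205216 + 0.811110 = 0.605894.
Q̄ = (S₀/π) × [bracket] = (650/π) × 0.605894 = 125.4 W/m².

Q̄ ≈ 125 W/m²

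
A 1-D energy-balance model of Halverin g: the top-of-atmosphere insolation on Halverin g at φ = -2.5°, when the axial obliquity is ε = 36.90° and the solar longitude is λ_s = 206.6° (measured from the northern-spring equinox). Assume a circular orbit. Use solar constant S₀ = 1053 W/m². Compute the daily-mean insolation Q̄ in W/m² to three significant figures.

Solar declination: sin δ = sin ε · sin λ_s = sin 36.90° × sin 206.6° = -0.26884, so δ = -15.595°.
cos H₀ = −tan(-2.5°) tan(-15.595°) = -0.0122, H₀ = 1.5830 rad.
Bracket: H₀ sin φ sin δ + cos φ cos δ sin H₀ = 1.5830×-0.04362×-0.26884 + 0.99905×0.96318×0.99993 = 0.018564 + 0.962198 = 0.980762.
Q̄ = (S₀/π) × [bracket] = (1053/π) × 0.980762 = 328.7 W/m².

Q̄ ≈ 329 W/m²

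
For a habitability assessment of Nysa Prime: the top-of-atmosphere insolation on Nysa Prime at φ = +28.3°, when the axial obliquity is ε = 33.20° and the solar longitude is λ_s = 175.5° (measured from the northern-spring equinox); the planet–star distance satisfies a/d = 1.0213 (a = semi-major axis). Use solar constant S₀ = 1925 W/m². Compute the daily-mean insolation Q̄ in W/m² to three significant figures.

Solar declination: sin δ = sin ε · sin λ_s = sin 33.20° × sin 175.5° = 0.04296, so δ = +2.462°.
cos H₀ = −tan(+28.3°) tan(+2.462°) = -0.0232, H₀ = 1.5940 rad.
Bracket: H₀ sin φ sin δ + cos φ cos δ sin H₀ = 1.5940×0.47409×0.04296 + 0.88048×0.99908×0.99973 = 0.032465 + 0.879432 = 0.911897.
Inverse-square distance factor (a/d)² = 1.0213² = 1.043054.
Q̄ = (S₀/π) × 1.043054 × [bracket] = (1925/π) × 1.043054 × 0.911897 = 582.8 W/m².

Q̄ ≈ 583 W/m²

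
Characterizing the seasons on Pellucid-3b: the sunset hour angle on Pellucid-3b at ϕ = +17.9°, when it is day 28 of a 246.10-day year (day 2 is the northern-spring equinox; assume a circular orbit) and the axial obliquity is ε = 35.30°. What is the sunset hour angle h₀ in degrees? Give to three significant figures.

Solar longitude: L_s = 360° × (28 − 2)/246.10 = 38.033°.
sin δ = sin 35.30° × sin 38.033° = 0.35603, so δ = +20.857°.
cos h₀ = −tan ϕ · tan δ = −tan(+17.9°) × tan(+20.857°) = -0.1231, so h₀ = 1.6942 rad = 97.07°.

h₀ = 97.1°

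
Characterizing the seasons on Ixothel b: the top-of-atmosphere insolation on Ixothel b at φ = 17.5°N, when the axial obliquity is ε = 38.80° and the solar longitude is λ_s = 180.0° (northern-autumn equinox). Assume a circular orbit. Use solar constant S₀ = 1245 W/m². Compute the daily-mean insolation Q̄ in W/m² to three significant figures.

Solar declination: sin δ = sin ε · sin λ_s = sin 38.80° × sin 180.0° = 0.00000, so δ = +0.000°.
cos H₀ = −tan(+17.5°) tan(+0.000°) = -0.0000, H₀ = 1.5708 rad.
Bracket: H₀ sin φ sin δ + cos φ cos δ sin H₀ = 1.5708×0.30071×0.00000 + 0.95372×1.00000×1.00000 = 0.000000 + 0.953720 = 0.953720.
Q̄ = (S₀/π) × [bracket] = (1245/π) × 0.953720 = 378.0 W/m².

Q̄ ≈ 378 W/m²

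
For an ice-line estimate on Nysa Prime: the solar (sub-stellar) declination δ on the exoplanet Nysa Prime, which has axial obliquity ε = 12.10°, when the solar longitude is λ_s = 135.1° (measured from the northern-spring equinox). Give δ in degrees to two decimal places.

sin δ = sin ε · sin λ_s = sin 12.10° × sin 135.1° = 0.147964.
δ = arcsin(0.147964) = +8.51°.

δ = +8.51°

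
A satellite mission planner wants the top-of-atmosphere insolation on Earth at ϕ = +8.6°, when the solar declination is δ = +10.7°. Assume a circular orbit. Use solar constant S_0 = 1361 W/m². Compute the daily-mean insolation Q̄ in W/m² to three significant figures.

Q̄ ≈ 440 W/m²

cos h₀ = −tan(+8.6°) tan(+10.700°) = -0.0286, h₀ = 1.5994 rad.
Bracket: h₀ sin ϕ sin δ + cos ϕ cos δ sin h₀ = 1.5994×0.14954×0.18567 + 0.98876×0.98261×0.99959 = 0.044407 + 0.971167 = 1.015574.
Q̄ = (S_0/π) × [bracket] = (1361/π) × 1.015574 = 440.0 W/m².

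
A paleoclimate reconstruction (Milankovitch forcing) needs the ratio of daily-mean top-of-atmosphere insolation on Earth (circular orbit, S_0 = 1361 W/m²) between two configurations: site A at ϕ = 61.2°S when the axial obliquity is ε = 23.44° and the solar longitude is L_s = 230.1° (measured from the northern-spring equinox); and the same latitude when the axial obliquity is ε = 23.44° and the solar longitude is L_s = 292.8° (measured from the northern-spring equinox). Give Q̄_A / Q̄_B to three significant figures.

Q̄_A / Q̄_B ≈ 0.893

— Configuration A (ϕ=-61.2°):
Solar declination: sin δ = sin ε · sin L_s = sin 23.44° × sin 230.1° = -0.30517, so δ = -17.768°.
cos h₀ = −tan(-61.2°) tan(-17.768°) = -0.5829, h₀ = 2.1931 rad.
Bracket: h₀ sin ϕ sin δ + cos ϕ cos δ sin h₀ = 2.1931×-0.87631×-0.30517 + 0.48175×0.95230×0.81254 = 0.586487 + 0.372769 = 0.959256.
Q̄ = (S_0/π) × [bracket] = (1361/π) × 0.959256 = 415.57 W/m².
— Configuration B (ϕ=-61.2°):
Solar declination: sin δ = sin ε · sin L_s = sin 23.44° × sin 292.8° = -0.36671, so δ = -21.513°.
cos h₀ = −tan(-61.2°) tan(-21.513°) = -0.7170, h₀ = 2.3703 rad.
Bracket: h₀ sin ϕ sin δ + cos ϕ cos δ sin h₀ = 2.3703×-0.87631×-0.36671 + 0.48175×0.93034×0.69709 = 0.761700 + 0.312430 = 1.074130.
Q̄ = (S_0/π) × [bracket] = (1361/π) × 1.074130 = 465.33 W/m².
Ratio Q̄_A / Q̄_B = 415.57 / 465.33 = 0.8931.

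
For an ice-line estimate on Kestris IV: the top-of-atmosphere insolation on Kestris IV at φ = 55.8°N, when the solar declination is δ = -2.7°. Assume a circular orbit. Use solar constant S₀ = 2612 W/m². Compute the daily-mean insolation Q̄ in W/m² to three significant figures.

cos H₀ = −tan(+55.8°) tan(-2.700°) = 0.0694, H₀ = 1.5013 rad.
Bracket: H₀ sin φ sin δ + cos φ cos δ sin H₀ = 1.5013×0.82708×-0.04711 + 0.56208×0.99889×0.99759 = -0.058496 + 0.560103 = 0.501607.
Q̄ = (S₀/π) × [bracket] = (2612/π) × 0.501607 = 417.0 W/m².

Q̄ ≈ 417 W/m²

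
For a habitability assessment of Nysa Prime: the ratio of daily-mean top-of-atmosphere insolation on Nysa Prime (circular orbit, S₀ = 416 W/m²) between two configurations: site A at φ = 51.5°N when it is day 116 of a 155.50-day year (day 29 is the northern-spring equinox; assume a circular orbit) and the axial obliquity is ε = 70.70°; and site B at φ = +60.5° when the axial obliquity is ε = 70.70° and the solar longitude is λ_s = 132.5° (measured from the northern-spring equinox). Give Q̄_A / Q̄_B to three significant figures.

Q̄_A / Q̄_B ≈ 0.118

— Configuration A (φ=+51.5°):
Solar longitude: λ_s = 360° × (116 − 29)/155.50 = 201.415°.
sin δ = sin 70.70° × sin 201.415° = -0.34460, so δ = -20.157°.
cos H₀ = −tan(+51.5°) tan(-20.157°) = 0.4615, H₀ = 1.0911 rad.
Bracket: H₀ sin φ sin δ + cos φ cos δ sin H₀ = 1.0911×0.78261×-0.34460 + 0.62251×0.93875×0.88715 = -0.294256 + 0.518434 = 0.224178.
Q̄ = (S₀/π) × [bracket] = (416/π) × 0.224178 = 29.685 W/m².
— Configuration B (φ=+60.5°):
Solar declination: sin δ = sin ε · sin λ_s = sin 70.70° × sin 132.5° = 0.69584, so δ = +44.094°.
cos H₀ = −tan(+60.5°) tan(+44.094°) = -1.7125 ≤ −1 ⇒ polar day, H₀ = π.
Bracket: H₀ sin φ sin δ + cos φ cos δ sin H₀ = 3.1416×0.87036×0.69584 + 0.49242×0.71819×0.00000 = 1.902651 + 0.000000 = 1.902651.
Q̄ = (S₀/π) × [bracket] = (416/π) × 1.902651 = 251.94 W/m².
Ratio Q̄_A / Q̄_B = 29.685 / 251.94 = 0.1178.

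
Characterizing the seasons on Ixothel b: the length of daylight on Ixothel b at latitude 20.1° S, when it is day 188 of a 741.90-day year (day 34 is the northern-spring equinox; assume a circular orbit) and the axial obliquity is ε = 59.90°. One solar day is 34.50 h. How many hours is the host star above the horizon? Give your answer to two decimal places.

Solar longitude: λ_s = 360° × (188 − 34)/741.90 = 74.727°.
sin δ = sin 59.90° × sin 74.727° = 0.83460, so δ = +56.574°.
cos H₀ = −tan φ · tan δ = −tan(-20.1°) × tan(+56.574°) = 0.5544, so H₀ = 0.9831 rad = 56.33°.
Daylight = 2H₀/(2π) × 34.50 h = (0.9831/π) × 34.50 = 10.80 h.

10.80 h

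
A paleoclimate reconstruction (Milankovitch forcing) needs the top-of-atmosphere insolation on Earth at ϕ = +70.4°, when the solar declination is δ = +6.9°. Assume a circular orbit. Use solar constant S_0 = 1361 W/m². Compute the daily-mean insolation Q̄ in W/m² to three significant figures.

Q̄ ≈ 230 W/m²

cos h₀ = −tan(+70.4°) tan(+6.900°) = -0.3398, h₀ = 1.9175 rad.
Bracket: h₀ sin ϕ sin δ + cos ϕ cos δ sin h₀ = 1.9175×0.94206×0.12014 + 0.33545×0.99276×0.94048 = 0.217021 + 0.313200 = 0.530221.
Q̄ = (S_0/π) × [bracket] = (1361/π) × 0.530221 = 229.7 W/m².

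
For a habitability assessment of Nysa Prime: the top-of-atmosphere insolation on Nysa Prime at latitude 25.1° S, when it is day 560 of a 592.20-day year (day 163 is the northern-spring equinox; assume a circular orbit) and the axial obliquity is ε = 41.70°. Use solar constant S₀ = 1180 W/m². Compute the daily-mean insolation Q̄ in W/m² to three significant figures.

Solar longitude: λ_s = 360° × (560 − 163)/592.20 = 241.337°.
sin δ = sin 41.70° × sin 241.337° = -0.58371, so δ = -35.712°.
cos H₀ = −tan(-25.1°) tan(-35.712°) = -0.3368, H₀ = 1.9143 rad.
Bracket: H₀ sin φ sin δ + cos φ cos δ sin H₀ = 1.9143×-0.42420×-0.58371 + 0.90557×0.81196×0.94159 = 0.473999 + 0.692339 = 1.166338.
Q̄ = (S₀/π) × [bracket] = (1180/π) × 1.166338 = 438.1 W/m².

Q̄ ≈ 438 W/m²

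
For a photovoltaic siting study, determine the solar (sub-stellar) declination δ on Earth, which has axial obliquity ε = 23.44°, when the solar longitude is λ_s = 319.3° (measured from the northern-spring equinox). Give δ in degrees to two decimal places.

δ = -15.03°

sin δ = sin ε · sin λ_s = sin 23.44° × sin 319.3° = -0.259397.
δ = arcsin(-0.259397) = -15.03°.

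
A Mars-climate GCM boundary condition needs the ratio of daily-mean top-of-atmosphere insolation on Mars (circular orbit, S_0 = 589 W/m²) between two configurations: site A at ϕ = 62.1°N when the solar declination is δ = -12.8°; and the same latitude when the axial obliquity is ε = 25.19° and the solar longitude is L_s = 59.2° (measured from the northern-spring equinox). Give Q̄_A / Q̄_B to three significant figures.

— Configuration A (ϕ=+62.1°):
cos h₀ = −tan(+62.1°) tan(-12.800°) = 0.4291, h₀ = 1.1273 rad.
Bracket: h₀ sin ϕ sin δ + cos ϕ cos δ sin h₀ = 1.1273×0.88377×-0.22155 + 0.46793×0.97515×0.90326 = -0.220724 + 0.412159 = 0.191435.
Q̄ = (S_0/π) × [bracket] = (589/π) × 0.191435 = 35.891 W/m².
— Configuration B (ϕ=+62.1°):
Solar declination: sin δ = sin ε · sin L_s = sin 25.19° × sin 59.2° = 0.36559, so δ = +21.444°.
cos h₀ = −tan(+62.1°) tan(+21.444°) = -0.7418, h₀ = 2.4066 rad.
Bracket: h₀ sin ϕ sin δ + cos ϕ cos δ sin h₀ = 2.4066×0.88377×0.36559 + 0.46793×0.93078×0.67058 = 0.777566 + 0.292064 = 1.069630.
Q̄ = (S_0/π) × [bracket] = (589/π) × 1.069630 = 200.54 W/m².
Ratio Q̄_A / Q̄_B = 35.891 / 200.54 = 0.1790.

Q̄_A / Q̄_B ≈ 0.179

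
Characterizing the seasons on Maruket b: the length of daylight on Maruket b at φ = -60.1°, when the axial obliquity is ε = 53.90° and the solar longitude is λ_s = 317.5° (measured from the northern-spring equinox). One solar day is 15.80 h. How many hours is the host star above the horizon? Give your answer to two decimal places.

Solar declination: sin δ = sin ε · sin λ_s = sin 53.90° × sin 317.5° = -0.54587, so δ = -33.084°.
Sunrise equation: cos H₀ = −tan φ · tan δ = -1.1330 ≤ −1, so the host star never sets (polar day) and H₀ = π.
Daylight = 2H₀/(2π) × 15.80 h = (3.1416/π) × 15.80 = 15.80 h.

15.80 h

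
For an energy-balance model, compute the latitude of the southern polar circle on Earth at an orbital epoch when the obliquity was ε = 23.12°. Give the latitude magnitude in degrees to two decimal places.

66.88°

The polar circle is the lowest latitude that experiences at least one full rotation of continuous darkness at the northern-summer solstice; it lies at |ϕ| = 90° − ε = 90° − 23.12° = 66.88°.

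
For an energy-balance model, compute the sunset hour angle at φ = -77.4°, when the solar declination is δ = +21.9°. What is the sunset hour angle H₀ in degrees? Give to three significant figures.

H₀ = 0.00°

cos H₀ = −tan φ · tan δ = 1.7984 ≥ 1, so the Sun never rises (polar night) and H₀ = 0.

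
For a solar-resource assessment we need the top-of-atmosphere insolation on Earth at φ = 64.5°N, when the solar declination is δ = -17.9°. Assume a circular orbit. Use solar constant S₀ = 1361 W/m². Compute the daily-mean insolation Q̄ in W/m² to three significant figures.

cos H₀ = −tan(+64.5°) tan(-17.900°) = 0.6772, H₀ = 0.8269 rad.
Bracket: H₀ sin φ sin δ + cos φ cos δ sin H₀ = 0.8269×0.90259×-0.30736 + 0.43051×0.95159×0.73583 = -0.229399 + 0.301447 = 0.072048.
Q̄ = (S₀/π) × [bracket] = (1361/π) × 0.072048 = 31.21 W/m².

Q̄ ≈ 31.2 W/m²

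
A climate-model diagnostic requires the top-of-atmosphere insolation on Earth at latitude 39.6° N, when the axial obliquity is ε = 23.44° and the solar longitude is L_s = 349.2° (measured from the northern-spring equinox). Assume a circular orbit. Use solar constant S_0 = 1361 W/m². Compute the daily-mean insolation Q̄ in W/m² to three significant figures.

Solar declination: sin δ = sin ε · sin L_s = sin 23.44° × sin 349.2° = -0.07454, so δ = -4.275°.
cos h₀ = −tan(+39.6°) tan(-4.275°) = 0.0618, h₀ = 1.5089 rad.
Bracket: h₀ sin ϕ sin δ + cos ϕ cos δ sin h₀ = 1.5089×0.63742×-0.07454 + 0.77051×0.99722×0.99809 = -0.071693 + 0.766900 = 0.695207.
Q̄ = (S_0/π) × [bracket] = (1361/π) × 0.695207 = 301.2 W/m².

Q̄ ≈ 301 W/m²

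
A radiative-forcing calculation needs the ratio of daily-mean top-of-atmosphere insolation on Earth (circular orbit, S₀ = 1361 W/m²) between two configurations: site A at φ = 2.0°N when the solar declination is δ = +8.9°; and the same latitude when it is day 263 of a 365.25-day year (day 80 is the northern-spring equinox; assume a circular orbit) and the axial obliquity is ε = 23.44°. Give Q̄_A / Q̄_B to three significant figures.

— Configuration A (φ=+2.0°):
cos H₀ = −tan(+2.0°) tan(+8.900°) = -0.0055, H₀ = 1.5763 rad.
Bracket: H₀ sin φ sin δ + cos φ cos δ sin H₀ = 1.5763×0.03490×0.15471 + 0.99939×0.98796×0.99999 = 0.008511 + 0.987347 = 0.995858.
Q̄ = (S₀/π) × [bracket] = (1361/π) × 0.995858 = 431.43 W/m².
— Configuration B (φ=+2.0°):
Solar longitude: λ_s = 360° × (263 − 80)/365.25 = 180.370°.
sin δ = sin 23.44° × sin 180.370° = -0.00257, so δ = -0.147°.
cos H₀ = −tan(+2.0°) tan(-0.147°) = 0.0001, H₀ = 1.5707 rad.
Bracket: H₀ sin φ sin δ + cos φ cos δ sin H₀ = 1.5707×0.03490×-0.00257 + 0.99939×1.00000×1.00000 = -0.000141 + 0.999390 = 0.999249.
Q̄ = (S₀/π) × [bracket] = (1361/π) × 0.999249 = 432.89 W/m².
Ratio Q̄_A / Q̄_B = 431.43 / 432.89 = 0.9966.

Q̄_A / Q̄_B ≈ 0.997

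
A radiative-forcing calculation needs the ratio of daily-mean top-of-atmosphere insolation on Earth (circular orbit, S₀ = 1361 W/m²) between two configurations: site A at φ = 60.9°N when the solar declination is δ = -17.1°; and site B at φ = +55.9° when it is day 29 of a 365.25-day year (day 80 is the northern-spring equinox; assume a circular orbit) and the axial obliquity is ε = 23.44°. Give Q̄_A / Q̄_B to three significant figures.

— Configuration A (φ=+60.9°):
cos H₀ = −tan(+60.9°) tan(-17.100°) = 0.5527, H₀ = 0.9852 rad.
Bracket: H₀ sin φ sin δ + cos φ cos δ sin H₀ = 0.9852×0.87377×-0.29404 + 0.48634×0.95579×0.83337 = -0.253121 + 0.387383 = 0.134262.
Q̄ = (S₀/π) × [bracket] = (1361/π) × 0.134262 = 58.165 W/m².
— Configuration B (φ=+55.9°):
Solar longitude: λ_s = 360° × (29 − 80)/365.25 = -50.267°, i.e. -50.267° + 360° = 309.733°.
sin δ = sin 23.44° × sin 309.733° = -0.30591, so δ = -17.813°.
cos H₀ = −tan(+55.9°) tan(-17.813°) = 0.4746, H₀ = 1.0763 rad.
Bracket: H₀ sin φ sin δ + cos φ cos δ sin H₀ = 1.0763×0.82806×-0.30591 + 0.56064×0.95206×0.88021 = -0.272640 + 0.469823 = 0.197183.
Q̄ = (S₀/π) × [bracket] = (1361/π) × 0.197183 = 85.424 W/m².
Ratio Q̄_A / Q̄_B = 58.165 / 85.424 = 0.6809.

Q̄_A / Q̄_B ≈ 0.681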